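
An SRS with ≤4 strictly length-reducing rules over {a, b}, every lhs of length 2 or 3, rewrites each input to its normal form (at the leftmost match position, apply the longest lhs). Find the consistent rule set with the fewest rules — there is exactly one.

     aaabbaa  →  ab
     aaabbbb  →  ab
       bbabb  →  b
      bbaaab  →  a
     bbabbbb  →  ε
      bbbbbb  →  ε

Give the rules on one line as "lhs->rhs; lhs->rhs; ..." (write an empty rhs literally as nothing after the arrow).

  | aaabbaa => aabbaa => abbaa => ab
  | aaabbbb => aabbbb => abbbb => ab
  | bbabb => baab => b
  | bbaaab => bab => aa => a

aa->a; baa->; bab->aa; bbb->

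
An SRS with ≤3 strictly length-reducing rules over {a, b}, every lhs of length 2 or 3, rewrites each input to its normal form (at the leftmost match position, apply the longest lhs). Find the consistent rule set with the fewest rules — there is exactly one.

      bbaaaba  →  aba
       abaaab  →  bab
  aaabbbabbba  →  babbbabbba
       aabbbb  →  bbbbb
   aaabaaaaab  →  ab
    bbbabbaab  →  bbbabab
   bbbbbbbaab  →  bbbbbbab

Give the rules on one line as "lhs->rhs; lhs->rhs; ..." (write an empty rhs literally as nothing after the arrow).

  | bbaaaba => baaba => aba
  | abaaab => aaab => bab
  | aaabbbabbba => babbbabbba
  | aabbbb => bbbbb

aa->b; baa->a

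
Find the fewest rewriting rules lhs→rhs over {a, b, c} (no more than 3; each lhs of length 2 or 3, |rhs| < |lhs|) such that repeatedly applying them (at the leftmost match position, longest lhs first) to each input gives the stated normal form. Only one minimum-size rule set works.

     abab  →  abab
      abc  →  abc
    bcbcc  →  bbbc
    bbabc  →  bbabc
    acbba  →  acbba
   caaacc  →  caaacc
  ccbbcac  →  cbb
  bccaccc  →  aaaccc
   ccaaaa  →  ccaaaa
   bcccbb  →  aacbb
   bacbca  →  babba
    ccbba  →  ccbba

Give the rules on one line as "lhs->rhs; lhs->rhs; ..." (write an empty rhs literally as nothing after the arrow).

bca->; bcc->aa; cbc->bb

  | abab
  | abc
  | bcbcc => bbbc
  | bbabc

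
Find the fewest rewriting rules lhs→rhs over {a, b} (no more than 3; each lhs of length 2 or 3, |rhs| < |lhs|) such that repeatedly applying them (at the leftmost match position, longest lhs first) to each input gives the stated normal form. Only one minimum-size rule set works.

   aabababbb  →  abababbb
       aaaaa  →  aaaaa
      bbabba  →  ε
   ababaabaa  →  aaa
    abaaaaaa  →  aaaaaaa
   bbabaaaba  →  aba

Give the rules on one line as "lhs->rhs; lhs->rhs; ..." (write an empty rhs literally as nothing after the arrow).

  | aabababbb => abababbb
  | aaaaa
  | bbabba => bba => ε
  | ababaabaa => abaaabaa => aaaabaa => aaabaa => aabaa => abaa => aaa

aab->ab; baa->aa; bba->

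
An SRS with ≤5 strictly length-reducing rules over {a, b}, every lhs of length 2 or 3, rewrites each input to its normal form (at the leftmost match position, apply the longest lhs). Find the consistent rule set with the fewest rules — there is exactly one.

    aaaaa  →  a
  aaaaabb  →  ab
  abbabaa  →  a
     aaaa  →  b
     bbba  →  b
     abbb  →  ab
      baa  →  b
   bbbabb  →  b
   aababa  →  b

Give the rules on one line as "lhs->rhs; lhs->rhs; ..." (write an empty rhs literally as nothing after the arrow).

aa->b; ba->a; bb->b; bba->aa

  | aaaaa => baaa => aaa => ba => a
  | aaaaabb => baaabb => aaabb => babb => abb => ab
  | abbabaa => aaabaa => babaa => abaa => aaa => ba => a
  | aaaa => baa => aa => b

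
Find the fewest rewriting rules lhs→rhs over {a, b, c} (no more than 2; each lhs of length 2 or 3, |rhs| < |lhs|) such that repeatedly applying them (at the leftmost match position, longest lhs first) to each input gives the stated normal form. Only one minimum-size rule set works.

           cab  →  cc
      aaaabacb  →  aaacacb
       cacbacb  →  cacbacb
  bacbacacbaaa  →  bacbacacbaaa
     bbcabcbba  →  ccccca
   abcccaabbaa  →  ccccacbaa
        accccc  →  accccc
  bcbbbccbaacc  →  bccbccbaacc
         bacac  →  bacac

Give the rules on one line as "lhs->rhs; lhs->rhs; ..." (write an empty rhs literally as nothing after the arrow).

ab->c; bb->c

  | cab => cc
  | aaaabacb => aaacacb
  | cacbacb
  | bacbacacbaaa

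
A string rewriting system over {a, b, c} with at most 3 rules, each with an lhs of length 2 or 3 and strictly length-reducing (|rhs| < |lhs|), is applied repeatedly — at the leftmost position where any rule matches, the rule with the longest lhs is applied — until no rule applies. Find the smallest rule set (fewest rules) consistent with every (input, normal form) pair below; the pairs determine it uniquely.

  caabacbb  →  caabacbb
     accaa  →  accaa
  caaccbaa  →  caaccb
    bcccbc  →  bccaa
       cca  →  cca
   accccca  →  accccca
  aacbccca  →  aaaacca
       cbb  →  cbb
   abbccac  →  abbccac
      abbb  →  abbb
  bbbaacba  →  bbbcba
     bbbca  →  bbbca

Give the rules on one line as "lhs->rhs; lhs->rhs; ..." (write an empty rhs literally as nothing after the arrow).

  | caabacbb
  | accaa
  | caaccbaa => caaccb
  | bcccbc => bccaa

baa->b; cbc->aa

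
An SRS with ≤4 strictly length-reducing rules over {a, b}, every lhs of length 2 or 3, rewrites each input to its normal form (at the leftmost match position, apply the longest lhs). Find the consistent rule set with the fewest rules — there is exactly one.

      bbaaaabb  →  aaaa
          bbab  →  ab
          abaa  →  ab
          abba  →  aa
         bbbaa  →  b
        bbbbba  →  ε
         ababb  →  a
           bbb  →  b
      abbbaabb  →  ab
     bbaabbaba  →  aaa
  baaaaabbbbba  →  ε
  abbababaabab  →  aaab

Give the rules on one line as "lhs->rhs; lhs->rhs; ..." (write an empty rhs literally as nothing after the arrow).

  | bbaaaabb => aaaabb => aaaa
  | bbab => ab
  | abaa => ab
  | abba => aa

ba->; baa->b; bb->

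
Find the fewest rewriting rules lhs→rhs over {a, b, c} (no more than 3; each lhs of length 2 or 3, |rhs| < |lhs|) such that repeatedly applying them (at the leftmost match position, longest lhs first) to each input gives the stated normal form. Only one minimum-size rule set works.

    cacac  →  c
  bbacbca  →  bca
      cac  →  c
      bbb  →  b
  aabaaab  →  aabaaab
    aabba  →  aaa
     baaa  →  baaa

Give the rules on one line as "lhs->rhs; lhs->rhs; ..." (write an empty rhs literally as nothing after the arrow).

  | cacac => cac => c
  | bbacbca => acbca => bca
  | cac => c
  | bbb => b

ac->; bb->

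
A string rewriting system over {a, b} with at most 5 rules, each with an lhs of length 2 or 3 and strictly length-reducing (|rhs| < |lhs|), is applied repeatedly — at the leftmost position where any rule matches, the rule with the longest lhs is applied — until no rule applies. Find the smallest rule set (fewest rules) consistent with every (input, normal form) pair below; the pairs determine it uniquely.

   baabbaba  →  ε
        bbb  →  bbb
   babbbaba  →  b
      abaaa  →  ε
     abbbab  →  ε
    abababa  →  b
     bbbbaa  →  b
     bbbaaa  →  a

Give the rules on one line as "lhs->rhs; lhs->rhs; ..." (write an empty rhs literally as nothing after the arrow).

aa->b; ab->; aba->ab; bba->a

  | baabbaba => bbbbaba => bbaba => aba => ab => ε
  | bbb
  | babbbaba => bbbaba => baba => bab => b
  | abaaa => abaa => aba => ab => ε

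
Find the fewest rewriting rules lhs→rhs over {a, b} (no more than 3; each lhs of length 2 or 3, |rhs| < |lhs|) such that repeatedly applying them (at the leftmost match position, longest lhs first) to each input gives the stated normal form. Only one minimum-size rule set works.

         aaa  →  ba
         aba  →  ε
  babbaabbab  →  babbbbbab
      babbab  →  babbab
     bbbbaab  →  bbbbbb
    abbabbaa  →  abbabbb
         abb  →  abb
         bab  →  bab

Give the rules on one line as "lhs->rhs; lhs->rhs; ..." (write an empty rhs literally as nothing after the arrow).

  | aaa => ba
  | aba => ε
  | babbaabbab => babbbbbab
  | babbab

aa->b; aba->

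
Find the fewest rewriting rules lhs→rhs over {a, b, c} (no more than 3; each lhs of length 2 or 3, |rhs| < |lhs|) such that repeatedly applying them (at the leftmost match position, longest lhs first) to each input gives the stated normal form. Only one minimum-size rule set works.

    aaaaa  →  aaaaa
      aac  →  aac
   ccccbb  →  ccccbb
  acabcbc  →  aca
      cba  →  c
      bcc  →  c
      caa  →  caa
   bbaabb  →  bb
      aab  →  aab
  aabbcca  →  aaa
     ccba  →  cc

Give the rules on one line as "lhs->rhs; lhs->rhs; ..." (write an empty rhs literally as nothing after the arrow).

ba->; bc->

  | aaaaa
  | aac
  | ccccbb
  | acabcbc => acabc => aca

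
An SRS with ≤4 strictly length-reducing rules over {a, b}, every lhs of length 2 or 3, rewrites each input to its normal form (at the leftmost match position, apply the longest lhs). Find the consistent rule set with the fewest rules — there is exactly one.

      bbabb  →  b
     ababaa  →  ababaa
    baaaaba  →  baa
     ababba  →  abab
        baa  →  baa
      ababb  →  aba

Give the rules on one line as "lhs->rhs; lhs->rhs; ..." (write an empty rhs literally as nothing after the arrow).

aab->ba; bb->; bba->b

  | bbabb => bbb => b
  | ababaa
  | baaaaba => baabaa => bbaaa => baa
  | ababba => abab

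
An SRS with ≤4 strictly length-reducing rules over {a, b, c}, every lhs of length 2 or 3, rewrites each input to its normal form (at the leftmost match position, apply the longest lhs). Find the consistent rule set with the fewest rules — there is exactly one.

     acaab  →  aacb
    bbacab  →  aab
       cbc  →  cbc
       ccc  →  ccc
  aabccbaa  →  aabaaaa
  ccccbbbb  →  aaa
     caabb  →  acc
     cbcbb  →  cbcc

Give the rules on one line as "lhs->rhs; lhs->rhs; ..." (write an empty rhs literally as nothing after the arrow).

bb->c; ca->a; caa->ac; ccb->aa

  | acaab => aacb
  | bbacab => cacab => acab => aab
  | cbc
  | ccc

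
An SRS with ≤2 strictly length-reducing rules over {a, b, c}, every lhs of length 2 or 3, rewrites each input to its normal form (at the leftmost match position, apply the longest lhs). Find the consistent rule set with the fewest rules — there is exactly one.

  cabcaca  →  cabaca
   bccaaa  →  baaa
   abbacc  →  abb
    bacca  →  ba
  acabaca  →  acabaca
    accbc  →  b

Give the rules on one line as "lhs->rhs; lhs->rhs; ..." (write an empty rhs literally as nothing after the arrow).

  | cabcaca => cabaca
  | bccaaa => bcaaa => baaa
  | abbacc => abb
  | bacca => ba

acc->; bc->b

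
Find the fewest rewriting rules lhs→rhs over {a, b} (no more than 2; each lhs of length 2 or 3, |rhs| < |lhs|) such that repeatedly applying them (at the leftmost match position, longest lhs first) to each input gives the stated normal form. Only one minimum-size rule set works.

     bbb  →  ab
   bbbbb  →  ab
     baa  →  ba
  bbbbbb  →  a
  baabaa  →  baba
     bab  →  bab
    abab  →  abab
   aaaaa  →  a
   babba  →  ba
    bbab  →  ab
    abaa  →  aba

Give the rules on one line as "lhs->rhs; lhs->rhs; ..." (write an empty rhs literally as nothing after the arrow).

  | bbb => ab
  | bbbbb => abbb => aab => ab
  | baa => ba
  | bbbbbb => abbbb => aabb => abb => aa => a

aa->a; bb->a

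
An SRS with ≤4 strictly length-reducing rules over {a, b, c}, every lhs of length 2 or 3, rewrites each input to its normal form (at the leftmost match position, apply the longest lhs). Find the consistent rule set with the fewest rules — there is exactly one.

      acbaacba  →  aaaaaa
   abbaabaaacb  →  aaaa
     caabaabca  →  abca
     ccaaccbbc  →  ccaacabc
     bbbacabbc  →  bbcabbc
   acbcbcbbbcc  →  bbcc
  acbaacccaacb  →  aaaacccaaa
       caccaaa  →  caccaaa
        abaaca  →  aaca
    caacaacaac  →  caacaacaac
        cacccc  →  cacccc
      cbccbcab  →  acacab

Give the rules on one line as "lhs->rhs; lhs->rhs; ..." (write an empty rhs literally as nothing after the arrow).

aab->b; ba->; cb->a

  | acbaacba => aaaacba => aaaaaa
  | abbaabaaacb => ababaaacb => abaaacb => aaacb => aaaa
  | caabaabca => cbaabca => aaabca => abca
  | ccaaccbbc => ccaacabc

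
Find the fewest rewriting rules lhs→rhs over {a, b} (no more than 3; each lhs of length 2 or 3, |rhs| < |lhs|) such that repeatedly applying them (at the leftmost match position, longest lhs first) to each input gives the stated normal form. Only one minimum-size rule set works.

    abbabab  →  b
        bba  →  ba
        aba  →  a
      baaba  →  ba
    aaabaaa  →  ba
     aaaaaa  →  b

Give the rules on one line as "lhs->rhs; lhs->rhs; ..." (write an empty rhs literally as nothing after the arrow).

aa->b; ab->; bb->b

  | abbabab => babab => bab => b
  | bba => ba
  | aba => a
  | baaba => bbba => bba => ba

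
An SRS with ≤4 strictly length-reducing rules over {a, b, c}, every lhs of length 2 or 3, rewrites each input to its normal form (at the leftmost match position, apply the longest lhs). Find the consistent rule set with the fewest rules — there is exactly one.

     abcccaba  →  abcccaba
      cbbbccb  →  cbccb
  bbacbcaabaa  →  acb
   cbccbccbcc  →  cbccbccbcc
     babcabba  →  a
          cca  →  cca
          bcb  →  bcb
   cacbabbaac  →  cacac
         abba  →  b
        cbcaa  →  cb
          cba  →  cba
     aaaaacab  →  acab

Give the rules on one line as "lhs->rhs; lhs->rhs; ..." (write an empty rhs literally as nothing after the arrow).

  | abcccaba
  | cbbbccb => cbccb
  | bbacbcaabaa => acbcaabaa => acaabaa => acbbaa => acaa => acb
  | cbccbccbcc

aa->b; bb->; bca->a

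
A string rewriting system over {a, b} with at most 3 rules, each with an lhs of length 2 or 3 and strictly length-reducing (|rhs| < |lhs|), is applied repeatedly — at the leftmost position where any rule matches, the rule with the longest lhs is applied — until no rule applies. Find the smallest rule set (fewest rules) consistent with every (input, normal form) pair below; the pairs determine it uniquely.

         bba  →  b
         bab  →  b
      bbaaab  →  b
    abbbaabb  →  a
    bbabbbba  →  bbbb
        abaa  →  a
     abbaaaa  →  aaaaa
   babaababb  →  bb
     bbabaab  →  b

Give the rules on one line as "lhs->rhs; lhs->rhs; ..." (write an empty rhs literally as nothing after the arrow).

  | bba => b
  | bab => b
  | bbaaab => baab => ab => b
  | abbbaabb => abaabb => baabb => abb => a

ab->b; abb->a; ba->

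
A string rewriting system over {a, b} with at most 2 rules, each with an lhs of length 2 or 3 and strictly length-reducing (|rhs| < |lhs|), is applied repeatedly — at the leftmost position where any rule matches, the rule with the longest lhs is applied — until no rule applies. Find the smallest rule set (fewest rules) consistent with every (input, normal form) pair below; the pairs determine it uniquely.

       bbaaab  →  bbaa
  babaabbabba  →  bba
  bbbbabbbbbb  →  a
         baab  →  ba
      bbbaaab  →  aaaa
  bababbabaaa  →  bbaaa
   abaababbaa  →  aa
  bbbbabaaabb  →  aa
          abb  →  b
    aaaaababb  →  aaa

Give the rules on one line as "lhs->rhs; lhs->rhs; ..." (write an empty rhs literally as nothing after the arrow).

ab->; bbb->aa

  | bbaaab => bbaa
  | babaabbabba => baabbabba => bababba => babba => bba
  | bbbbabbbbbb => aababbbbbb => aabbbbbb => abbbbb => bbbb => aab => a
  | baab => ba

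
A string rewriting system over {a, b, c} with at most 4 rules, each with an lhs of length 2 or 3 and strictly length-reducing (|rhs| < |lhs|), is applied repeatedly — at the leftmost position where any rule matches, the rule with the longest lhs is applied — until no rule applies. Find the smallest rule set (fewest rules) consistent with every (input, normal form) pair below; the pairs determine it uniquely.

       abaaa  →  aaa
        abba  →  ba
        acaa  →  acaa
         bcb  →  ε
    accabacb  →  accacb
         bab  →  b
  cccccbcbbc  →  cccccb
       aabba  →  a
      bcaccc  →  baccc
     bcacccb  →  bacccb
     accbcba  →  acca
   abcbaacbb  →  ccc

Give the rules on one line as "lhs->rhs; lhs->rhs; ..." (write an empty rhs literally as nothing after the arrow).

  | abaaa => aaa
  | abba => ba
  | acaa
  | bcb => bb => ε

ab->; baa->c; bb->; bc->b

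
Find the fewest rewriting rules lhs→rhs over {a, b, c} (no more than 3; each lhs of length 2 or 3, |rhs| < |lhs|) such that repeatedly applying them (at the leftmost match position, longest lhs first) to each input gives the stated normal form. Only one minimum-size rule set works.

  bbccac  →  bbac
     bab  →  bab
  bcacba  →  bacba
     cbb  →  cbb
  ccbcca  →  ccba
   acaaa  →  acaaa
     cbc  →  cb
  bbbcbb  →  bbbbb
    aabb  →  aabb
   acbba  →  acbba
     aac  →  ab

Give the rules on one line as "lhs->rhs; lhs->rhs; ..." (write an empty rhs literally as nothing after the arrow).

  | bbccac => bbcac => bbac
  | bab
  | bcacba => bacba
  | cbb

aac->ab; bc->b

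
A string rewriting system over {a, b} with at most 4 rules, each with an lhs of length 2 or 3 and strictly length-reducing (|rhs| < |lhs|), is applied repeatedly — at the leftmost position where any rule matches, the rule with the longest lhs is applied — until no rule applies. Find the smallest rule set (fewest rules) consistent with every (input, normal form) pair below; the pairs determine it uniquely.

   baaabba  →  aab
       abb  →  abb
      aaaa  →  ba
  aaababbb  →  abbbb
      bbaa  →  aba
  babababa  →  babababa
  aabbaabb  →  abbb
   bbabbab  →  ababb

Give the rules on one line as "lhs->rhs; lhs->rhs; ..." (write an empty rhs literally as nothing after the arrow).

aaa->b; baa->; bba->ab

  | baaabba => abba => aab
  | abb
  | aaaa => ba
  | aaababbb => bbabbb => abbbb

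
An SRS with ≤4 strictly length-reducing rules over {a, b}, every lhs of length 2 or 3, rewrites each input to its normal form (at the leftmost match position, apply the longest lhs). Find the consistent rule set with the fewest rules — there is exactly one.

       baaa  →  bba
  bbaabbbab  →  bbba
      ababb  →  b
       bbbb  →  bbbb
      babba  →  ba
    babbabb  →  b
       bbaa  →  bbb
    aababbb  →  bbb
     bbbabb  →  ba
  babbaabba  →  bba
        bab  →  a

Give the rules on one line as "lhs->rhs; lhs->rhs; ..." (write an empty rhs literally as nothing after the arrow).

  | baaa => bba
  | bbaabbbab => bbbbab => bbba
  | ababb => babb => ab => b
  | bbbb

aa->b; aab->; ab->b; bab->a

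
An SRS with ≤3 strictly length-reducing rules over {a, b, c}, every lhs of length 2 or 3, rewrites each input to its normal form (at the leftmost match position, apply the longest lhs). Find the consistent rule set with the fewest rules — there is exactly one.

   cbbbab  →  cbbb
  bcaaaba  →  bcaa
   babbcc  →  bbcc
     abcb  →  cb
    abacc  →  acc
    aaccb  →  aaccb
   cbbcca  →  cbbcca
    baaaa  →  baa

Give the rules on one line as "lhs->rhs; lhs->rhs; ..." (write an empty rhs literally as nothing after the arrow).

aaa->aa; ab->

  | cbbbab => cbbb
  | bcaaaba => bcaaba => bcaa
  | babbcc => bbcc
  | abcb => cb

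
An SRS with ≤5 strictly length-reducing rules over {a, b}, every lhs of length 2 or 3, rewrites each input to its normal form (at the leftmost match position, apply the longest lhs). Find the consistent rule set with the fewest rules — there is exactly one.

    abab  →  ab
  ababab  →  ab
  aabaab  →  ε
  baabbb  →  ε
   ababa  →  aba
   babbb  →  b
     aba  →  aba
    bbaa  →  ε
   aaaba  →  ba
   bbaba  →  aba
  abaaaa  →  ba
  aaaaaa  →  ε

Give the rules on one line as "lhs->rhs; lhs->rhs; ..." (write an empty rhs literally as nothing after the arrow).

  | abab => ab
  | ababab => abab => ab
  | aabaab => baab => bb => ε
  | baabbb => bbbb => bb => ε

aa->; aaa->ba; bab->b; bb->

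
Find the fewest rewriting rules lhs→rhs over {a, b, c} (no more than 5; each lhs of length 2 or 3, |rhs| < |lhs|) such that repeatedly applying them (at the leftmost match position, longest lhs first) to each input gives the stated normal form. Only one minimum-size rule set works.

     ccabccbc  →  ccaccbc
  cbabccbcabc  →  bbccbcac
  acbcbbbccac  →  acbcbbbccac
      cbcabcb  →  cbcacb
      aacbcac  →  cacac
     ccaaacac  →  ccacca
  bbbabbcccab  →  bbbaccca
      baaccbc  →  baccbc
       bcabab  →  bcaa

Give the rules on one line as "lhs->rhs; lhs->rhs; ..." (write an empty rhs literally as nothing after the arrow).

aac->ca; ab->a; baa->ba; cba->b

  | ccabccbc => ccaccbc
  | cbabccbcabc => bbccbcabc => bbccbcac
  | acbcbbbccac
  | cbcabcb => cbcacb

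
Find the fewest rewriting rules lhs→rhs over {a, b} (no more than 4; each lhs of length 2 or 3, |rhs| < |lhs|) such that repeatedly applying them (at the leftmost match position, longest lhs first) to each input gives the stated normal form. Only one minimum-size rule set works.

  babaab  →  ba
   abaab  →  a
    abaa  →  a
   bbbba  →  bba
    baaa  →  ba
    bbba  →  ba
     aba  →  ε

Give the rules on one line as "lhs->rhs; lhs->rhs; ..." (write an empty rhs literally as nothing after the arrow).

aa->; ab->a; bbb->b

  | babaab => baaab => bab => ba
  | abaab => aaab => ab => a
  | abaa => aaa => a
  | bbbba => bba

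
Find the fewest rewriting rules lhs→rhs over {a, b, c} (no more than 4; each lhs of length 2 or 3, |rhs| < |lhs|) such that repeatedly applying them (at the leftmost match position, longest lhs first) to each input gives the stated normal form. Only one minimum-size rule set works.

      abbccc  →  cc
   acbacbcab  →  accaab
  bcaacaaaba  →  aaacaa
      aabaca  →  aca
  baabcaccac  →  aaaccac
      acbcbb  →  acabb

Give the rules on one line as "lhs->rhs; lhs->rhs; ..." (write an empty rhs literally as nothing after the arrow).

  | abbccc => abacc => cc
  | acbacbcab => accbcab => accaab
  | bcaacaaaba => aaacaaaba => aaacaa
  | aabaca => aca

aba->; ba->; bc->a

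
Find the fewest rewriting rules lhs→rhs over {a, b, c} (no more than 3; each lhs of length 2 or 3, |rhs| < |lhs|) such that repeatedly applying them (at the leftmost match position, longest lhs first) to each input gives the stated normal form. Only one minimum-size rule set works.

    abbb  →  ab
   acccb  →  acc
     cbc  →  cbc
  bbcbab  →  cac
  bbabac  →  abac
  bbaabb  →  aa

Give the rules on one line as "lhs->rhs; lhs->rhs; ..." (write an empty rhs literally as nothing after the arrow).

  | abbb => ab
  | acccb => acc
  | cbc
  | bbcbab => cbab => cac

bab->ac; bb->; ccb->c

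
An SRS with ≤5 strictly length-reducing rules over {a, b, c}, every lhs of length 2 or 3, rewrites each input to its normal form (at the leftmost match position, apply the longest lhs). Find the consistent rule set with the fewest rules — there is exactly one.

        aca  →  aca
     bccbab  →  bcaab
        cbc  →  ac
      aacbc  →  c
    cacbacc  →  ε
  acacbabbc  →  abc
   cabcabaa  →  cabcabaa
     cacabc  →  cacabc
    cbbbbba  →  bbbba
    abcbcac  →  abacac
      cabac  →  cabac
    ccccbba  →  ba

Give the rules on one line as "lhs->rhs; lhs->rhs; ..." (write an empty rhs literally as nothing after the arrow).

  | aca
  | bccbab => bcaab
  | cbc => ac
  | aacbc => aaac => c

aaa->; cb->a; cbb->b; ccc->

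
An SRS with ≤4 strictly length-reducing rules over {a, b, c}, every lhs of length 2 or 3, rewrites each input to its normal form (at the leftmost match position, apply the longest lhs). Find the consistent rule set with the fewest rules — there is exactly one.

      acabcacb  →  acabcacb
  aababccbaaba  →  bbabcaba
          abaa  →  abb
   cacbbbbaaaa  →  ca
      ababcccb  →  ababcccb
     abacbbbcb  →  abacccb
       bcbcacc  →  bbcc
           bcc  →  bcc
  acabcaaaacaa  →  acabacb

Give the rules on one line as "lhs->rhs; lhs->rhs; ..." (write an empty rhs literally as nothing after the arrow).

  | acabcacb
  | aababccbaaba => bbabccbaaba => bbabcaba
  | abaa => abb
  | cacbbbbaaaa => caccbaaaa => cacaaa => cacba => ca

aa->b; bbb->c; cba->; cbc->a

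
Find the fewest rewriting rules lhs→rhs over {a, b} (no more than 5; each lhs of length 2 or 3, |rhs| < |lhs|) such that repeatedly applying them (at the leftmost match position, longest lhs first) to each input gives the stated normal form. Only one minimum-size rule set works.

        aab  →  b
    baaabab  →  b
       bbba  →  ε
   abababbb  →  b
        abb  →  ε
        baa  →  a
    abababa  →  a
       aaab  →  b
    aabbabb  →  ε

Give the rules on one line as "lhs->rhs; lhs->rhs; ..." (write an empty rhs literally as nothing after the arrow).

  | aab => ab => b
  | baaabab => aabab => aab => ab => b
  | bbba => ba => ε
  | abababbb => ababbb => abbb => bbb => b

ab->b; aba->a; ba->; bb->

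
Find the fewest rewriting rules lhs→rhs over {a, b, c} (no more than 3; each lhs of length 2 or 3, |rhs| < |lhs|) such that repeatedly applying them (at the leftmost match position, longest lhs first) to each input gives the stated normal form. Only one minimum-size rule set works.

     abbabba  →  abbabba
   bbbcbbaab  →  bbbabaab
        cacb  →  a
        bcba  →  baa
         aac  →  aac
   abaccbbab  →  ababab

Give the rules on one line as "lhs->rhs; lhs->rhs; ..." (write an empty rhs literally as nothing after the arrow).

  | abbabba
  | bbbcbbaab => bbbabaab
  | cacb => cb => a
  | bcba => baa

ca->; cb->a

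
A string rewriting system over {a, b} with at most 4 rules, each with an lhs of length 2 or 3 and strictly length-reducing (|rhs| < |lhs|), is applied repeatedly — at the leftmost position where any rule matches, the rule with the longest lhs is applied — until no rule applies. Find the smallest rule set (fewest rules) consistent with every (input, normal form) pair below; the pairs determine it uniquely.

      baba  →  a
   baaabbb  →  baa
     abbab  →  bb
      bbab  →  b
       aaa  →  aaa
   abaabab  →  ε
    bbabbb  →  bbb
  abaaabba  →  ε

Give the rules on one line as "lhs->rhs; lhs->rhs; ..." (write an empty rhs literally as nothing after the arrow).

ab->; aba->b; abb->ab; bab->

  | baba => a
  | baaabbb => baaabb => baaab => baa
  | abbab => abab => bb
  | bbab => b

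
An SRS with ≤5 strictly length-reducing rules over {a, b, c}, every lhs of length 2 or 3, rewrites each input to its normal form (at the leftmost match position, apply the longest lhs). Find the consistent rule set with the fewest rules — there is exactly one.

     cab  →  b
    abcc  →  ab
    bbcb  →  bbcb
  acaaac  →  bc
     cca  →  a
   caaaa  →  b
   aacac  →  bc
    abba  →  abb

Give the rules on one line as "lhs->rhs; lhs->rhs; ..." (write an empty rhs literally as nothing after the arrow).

aa->b; ba->b; ca->; cc->

  | cab => b
  | abcc => ab
  | bbcb
  | acaaac => aaac => bac => bc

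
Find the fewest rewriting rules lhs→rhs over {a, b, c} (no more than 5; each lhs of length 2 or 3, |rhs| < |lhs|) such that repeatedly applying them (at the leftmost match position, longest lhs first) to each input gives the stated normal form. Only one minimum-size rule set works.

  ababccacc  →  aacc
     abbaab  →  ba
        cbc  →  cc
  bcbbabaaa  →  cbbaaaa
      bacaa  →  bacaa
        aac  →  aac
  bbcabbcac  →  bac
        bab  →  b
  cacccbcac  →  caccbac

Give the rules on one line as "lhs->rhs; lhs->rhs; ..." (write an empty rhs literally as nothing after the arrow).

ab->; aba->aa; bc->c; cca->ba

  | ababccacc => aabccacc => accacc => abacc => aacc
  | abbaab => baab => ba
  | cbc => cc
  | bcbbabaaa => cbbabaaa => cbbaaaa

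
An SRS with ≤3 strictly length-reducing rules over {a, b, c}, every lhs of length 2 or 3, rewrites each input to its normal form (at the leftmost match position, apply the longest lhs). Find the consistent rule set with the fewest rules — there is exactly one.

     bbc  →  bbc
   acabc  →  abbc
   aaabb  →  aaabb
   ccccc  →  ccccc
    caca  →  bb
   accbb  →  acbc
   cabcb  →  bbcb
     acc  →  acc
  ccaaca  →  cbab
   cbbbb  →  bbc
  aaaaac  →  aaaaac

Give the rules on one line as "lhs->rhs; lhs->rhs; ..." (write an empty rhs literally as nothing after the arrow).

ca->b; cbb->bc

  | bbc
  | acabc => abbc
  | aaabb
  | ccccc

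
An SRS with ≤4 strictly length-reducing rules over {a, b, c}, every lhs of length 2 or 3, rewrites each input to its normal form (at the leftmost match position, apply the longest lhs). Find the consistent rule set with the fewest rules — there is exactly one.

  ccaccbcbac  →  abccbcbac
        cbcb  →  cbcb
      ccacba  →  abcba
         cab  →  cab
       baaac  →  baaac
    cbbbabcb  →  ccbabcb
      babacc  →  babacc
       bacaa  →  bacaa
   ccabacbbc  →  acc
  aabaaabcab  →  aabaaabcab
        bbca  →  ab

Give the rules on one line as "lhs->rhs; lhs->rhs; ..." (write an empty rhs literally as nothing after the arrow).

  | ccaccbcbac => abccbcbac
  | cbcb
  | ccacba => abcba
  | cab

bb->c; cac->; cca->ab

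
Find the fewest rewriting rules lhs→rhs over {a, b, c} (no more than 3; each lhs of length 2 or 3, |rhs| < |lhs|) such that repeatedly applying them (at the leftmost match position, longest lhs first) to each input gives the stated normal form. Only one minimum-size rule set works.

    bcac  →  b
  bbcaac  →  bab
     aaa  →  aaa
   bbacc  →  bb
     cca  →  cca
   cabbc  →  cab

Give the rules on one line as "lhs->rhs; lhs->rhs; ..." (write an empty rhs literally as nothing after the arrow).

  | bcac => ac => b
  | bbcaac => baac => bab
  | aaa
  | bbacc => bbbc => bb

ac->b; bc->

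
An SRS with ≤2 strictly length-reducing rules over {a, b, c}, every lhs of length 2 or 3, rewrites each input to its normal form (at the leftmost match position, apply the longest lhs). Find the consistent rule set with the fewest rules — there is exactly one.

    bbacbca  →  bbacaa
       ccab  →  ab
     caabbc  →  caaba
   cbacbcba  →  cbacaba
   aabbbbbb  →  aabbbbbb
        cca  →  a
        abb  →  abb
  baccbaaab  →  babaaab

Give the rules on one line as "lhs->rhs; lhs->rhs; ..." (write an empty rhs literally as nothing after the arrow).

bc->a; cc->

  | bbacbca => bbacaa
  | ccab => ab
  | caabbc => caaba
  | cbacbcba => cbacaba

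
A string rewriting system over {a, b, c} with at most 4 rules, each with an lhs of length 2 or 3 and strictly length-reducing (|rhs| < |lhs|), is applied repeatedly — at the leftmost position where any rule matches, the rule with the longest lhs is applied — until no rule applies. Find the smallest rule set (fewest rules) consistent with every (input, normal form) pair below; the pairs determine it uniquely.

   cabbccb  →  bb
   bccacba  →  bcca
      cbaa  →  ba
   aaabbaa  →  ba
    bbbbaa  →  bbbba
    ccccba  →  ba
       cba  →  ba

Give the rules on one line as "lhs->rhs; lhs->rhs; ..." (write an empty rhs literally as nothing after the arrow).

aa->a; ab->; cb->b

  | cabbccb => cbccb => bccb => bcb => bb
  | bccacba => bccaba => bcca
  | cbaa => baa => ba
  | aaabbaa => aabbaa => abbaa => baa => ba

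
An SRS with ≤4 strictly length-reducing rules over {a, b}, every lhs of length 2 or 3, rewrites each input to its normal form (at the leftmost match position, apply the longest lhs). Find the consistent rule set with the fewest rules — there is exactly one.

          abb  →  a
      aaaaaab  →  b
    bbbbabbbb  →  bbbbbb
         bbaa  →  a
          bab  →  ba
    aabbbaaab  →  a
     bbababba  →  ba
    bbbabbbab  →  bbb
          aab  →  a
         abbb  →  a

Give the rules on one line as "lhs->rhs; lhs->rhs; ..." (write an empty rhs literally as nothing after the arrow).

aa->a; aaa->; ab->a; bba->

  | abb => ab => a
  | aaaaaab => aaab => b
  | bbbbabbbb => bbbbbb
  | bbaa => a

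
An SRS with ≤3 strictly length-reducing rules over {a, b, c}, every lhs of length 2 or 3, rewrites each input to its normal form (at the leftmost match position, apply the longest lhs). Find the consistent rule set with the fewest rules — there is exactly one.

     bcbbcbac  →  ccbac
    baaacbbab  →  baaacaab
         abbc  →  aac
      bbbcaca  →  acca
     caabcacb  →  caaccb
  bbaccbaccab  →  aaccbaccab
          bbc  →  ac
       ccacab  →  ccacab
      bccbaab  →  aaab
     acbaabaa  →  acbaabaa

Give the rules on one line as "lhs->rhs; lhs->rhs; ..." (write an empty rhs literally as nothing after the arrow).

bb->a; bca->c; bcc->b

  | bcbbcbac => bcacbac => ccbac
  | baaacbbab => baaacaab
  | abbc => aac
  | bbbcaca => abcaca => acca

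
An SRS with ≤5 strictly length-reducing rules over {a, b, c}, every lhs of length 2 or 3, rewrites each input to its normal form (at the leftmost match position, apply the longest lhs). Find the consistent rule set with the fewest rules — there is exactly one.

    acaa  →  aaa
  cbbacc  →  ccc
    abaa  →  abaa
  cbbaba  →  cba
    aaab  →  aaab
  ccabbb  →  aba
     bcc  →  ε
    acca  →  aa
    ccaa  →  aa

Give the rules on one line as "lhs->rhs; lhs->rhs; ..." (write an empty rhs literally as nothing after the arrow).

  | acaa => aaa
  | cbbacc => ccc
  | abaa
  | cbbaba => cba

bba->; bbb->ba; bcc->; ca->a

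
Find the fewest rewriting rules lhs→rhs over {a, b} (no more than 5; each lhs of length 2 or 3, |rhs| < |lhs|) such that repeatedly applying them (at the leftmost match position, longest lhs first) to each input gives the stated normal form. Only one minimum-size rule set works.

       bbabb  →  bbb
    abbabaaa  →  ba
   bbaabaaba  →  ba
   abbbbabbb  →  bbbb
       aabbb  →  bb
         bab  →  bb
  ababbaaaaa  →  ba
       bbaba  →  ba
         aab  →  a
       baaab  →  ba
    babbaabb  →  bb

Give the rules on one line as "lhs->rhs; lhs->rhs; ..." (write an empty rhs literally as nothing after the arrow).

  | bbabb => babb => bbb
  | abbabaaa => bbabaaa => babaaa => bbaaa => baaa => baa => ba
  | bbaabaaba => baabaaba => baaaba => baaba => baa => ba
  | abbbbabbb => bbbbabbb => bbbabbb => bbabbb => babbb => bbbb

aa->a; aab->a; ab->b; bba->ba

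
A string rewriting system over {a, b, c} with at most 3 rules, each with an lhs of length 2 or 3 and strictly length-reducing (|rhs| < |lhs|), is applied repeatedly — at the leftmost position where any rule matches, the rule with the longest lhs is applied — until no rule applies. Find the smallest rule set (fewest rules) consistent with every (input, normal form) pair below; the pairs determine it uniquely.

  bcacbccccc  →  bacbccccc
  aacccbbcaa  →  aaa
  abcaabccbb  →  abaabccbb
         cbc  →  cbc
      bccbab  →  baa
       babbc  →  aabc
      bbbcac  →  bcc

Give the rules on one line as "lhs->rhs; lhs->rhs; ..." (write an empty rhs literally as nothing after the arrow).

  | bcacbccccc => bacbccccc
  | aacccbbcaa => aacccbbaa => aacccca => aaccca => aacca => aaca => aaa
  | abcaabccbb => abaabccbb
  | cbc

bab->aa; bba->c; ca->a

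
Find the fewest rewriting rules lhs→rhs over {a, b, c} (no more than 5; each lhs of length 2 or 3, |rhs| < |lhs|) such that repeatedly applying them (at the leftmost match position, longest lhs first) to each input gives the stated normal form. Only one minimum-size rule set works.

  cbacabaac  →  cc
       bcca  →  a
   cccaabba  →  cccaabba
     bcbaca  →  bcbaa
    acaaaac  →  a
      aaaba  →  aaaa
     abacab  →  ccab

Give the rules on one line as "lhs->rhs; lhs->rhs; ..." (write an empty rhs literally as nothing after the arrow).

aac->cc; aba->aa; ac->a; bcc->

  | cbacabaac => cbaabaac => cbaaaac => cbaacc => cbccc => cc
  | bcca => a
  | cccaabba
  | bcbaca => bcbaa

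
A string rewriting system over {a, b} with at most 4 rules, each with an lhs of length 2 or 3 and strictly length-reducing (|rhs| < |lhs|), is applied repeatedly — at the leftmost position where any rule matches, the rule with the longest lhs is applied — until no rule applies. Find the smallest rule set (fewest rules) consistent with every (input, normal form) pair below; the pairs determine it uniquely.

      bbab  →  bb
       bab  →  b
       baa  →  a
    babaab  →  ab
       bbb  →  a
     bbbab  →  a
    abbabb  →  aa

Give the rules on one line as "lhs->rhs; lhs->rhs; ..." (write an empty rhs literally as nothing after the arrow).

  | bbab => bb
  | bab => b
  | baa => a
  | babaab => baab => ab

aab->a; ba->; bbb->a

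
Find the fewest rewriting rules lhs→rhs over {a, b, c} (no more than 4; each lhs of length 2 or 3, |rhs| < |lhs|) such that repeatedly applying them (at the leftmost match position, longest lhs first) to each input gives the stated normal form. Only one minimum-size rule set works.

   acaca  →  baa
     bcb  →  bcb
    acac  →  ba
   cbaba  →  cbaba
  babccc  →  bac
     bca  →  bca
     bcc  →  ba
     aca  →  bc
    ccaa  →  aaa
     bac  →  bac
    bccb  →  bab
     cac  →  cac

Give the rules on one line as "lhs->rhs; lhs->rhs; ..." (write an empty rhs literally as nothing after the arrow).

  | acaca => bcca => baa
  | bcb
  | acac => bcc => ba
  | cbaba

abc->c; aca->bc; cc->a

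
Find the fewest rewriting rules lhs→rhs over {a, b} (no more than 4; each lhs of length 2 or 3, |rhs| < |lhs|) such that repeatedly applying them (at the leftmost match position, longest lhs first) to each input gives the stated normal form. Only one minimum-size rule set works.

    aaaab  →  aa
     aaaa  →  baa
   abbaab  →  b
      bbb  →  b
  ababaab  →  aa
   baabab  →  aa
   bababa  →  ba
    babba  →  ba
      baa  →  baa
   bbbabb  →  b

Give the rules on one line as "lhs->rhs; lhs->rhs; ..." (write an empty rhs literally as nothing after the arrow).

  | aaaab => baab => bab => aa
  | aaaa => baa
  | abbaab => bbaab => aab => ab => b
  | bbb => b

aaa->ba; ab->b; bab->aa; bb->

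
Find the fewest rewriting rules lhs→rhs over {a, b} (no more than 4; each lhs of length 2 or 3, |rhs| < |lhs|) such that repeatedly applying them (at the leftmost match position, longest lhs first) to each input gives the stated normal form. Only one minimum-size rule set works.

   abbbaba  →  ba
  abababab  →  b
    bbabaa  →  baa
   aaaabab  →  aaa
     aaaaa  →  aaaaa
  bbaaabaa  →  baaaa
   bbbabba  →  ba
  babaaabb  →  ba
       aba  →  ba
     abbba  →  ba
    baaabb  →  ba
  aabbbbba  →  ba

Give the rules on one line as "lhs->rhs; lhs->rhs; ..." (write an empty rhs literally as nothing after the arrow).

aab->a; ab->b; bb->b

  | abbbaba => bbbaba => bbaba => baba => bba => ba
  | abababab => bababab => bbabab => babab => bbab => bab => bb => b
  | bbabaa => babaa => bbaa => baa
  | aaaabab => aaaab => aaa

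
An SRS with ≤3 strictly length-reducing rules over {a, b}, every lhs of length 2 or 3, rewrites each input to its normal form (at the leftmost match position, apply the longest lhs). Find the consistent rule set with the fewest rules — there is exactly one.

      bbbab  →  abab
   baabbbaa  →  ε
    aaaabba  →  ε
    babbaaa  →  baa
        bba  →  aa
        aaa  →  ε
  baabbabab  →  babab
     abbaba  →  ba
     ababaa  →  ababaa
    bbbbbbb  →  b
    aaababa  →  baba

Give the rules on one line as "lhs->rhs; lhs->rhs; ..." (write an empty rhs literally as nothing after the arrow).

aaa->; bb->a

  | bbbab => abab
  | baabbbaa => baaabaa => bbaa => aaa => ε
  | aaaabba => abba => aaa => ε
  | babbaaa => baaaaa => baa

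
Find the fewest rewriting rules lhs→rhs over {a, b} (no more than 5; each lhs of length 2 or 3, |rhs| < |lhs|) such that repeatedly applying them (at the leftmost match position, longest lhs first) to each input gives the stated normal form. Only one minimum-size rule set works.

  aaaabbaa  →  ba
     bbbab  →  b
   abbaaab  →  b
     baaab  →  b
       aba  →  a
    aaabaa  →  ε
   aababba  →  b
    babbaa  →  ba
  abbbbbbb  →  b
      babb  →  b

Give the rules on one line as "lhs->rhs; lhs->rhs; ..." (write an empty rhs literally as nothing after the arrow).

aa->; ab->; bb->b; bba->b

  | aaaabbaa => aabbaa => bbaa => ba
  | bbbab => bbab => bb => b
  | abbaaab => baaab => bab => b
  | baaab => bab => b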